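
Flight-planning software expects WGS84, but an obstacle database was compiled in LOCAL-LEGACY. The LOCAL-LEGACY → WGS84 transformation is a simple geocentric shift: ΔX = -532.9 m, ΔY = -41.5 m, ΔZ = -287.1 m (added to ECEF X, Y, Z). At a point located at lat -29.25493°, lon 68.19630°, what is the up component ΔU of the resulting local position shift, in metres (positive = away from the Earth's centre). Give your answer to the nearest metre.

At φ = -29.25493°, λ = 68.19630°: sin φ = -0.488696, cos φ = 0.872454, sin λ = 0.928462, cos λ = 0.371428.
ΔU = cos φ cos λ·ΔX + cos φ sin λ·ΔY + sin φ·ΔZ = (0.872454)(0.371428)(-532.9) + (0.872454)(0.928462)(-41.5) + (-0.488696)(-287.1) = -66.00 m.

ΔU = -66 m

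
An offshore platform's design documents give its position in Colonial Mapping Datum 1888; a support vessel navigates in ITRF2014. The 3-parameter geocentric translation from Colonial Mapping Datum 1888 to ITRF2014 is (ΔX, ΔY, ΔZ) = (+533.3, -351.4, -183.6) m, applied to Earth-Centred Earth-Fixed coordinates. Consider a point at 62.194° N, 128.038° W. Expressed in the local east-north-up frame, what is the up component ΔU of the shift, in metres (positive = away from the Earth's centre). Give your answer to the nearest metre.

At φ = 62.194°, λ = -128.038°: sin φ = 0.884532, cos φ = 0.466479, sin λ = -0.787602, cos λ = -0.616184.
ΔU = cos φ cos λ·ΔX + cos φ sin λ·ΔY + sin φ·ΔZ = (0.466479)(-0.616184)(533.3) + (0.466479)(-0.787602)(-351.4) + (0.884532)(-183.6) = -186.59 m.

ΔU = -187 m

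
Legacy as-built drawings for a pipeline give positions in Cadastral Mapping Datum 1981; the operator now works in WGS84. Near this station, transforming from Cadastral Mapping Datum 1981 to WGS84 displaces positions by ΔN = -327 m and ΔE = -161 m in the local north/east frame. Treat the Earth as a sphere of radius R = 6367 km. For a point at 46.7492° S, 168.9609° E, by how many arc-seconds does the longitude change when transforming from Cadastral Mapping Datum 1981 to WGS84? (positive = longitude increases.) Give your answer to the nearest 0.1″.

Δλ = -7.6″

At latitude -46.7492°, cos φ = 0.685193.
One radian of longitude at latitude φ spans R cos φ, so Δλ = ΔE / (R cos φ) = -161.0 / (6367000 × 0.685193) = -3.6904e-05 rad = -7.612″.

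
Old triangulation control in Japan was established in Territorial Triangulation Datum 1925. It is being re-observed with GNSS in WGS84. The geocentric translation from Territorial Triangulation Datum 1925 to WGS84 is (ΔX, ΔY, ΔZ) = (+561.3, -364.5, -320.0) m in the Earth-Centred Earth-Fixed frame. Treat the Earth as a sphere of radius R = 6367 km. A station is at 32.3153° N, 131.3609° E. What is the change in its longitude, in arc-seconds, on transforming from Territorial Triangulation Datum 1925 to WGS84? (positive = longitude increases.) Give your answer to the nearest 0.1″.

sin φ = 0.534578, cos φ = 0.845119, sin λ = 0.750562, cos λ = -0.660800.
East component: ΔE = −sin λ·ΔX + cos λ·ΔY = −(0.750562)(561.3) + (-0.660800)(-364.5) = -180.43 m.
1° of latitude spans πR/180 = 111125 m; at latitude φ, 1° of longitude spans that × cos φ = 93914.0 m, so Δλ = -180.43 / 93914.0 × 3600 = -6.916″.

Δλ = -6.9″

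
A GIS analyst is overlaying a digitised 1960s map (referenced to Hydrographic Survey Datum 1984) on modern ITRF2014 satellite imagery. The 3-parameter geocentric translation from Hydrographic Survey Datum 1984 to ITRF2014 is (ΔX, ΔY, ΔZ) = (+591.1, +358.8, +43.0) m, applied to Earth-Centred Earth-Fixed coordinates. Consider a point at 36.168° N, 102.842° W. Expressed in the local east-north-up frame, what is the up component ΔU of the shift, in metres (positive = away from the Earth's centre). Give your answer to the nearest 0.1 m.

The local up (radial) axis is (cos φ cos λ, cos φ sin λ, sin φ), giving ΔU = -106.062 − 282.410 + 25.377 = -363.10 m.

ΔU = -363.1 m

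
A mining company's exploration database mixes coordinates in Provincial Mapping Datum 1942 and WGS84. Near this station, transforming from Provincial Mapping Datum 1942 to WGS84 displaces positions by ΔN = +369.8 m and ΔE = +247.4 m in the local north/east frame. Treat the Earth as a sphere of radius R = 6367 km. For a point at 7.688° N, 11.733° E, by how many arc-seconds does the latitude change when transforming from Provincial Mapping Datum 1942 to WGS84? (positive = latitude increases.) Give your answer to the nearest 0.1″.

On a sphere of radius R, 1 rad of latitude = R, so Δφ = ΔN / R = 369.8 / 6367000 = 5.8081e-05 rad = 11.980″.

Δφ = 12.0″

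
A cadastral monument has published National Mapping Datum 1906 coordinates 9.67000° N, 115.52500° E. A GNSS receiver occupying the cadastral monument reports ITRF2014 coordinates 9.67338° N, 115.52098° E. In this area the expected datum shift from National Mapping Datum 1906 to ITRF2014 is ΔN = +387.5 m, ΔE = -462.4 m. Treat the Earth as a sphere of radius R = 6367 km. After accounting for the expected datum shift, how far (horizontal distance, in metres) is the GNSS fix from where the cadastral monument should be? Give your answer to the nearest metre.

Observed coordinate differences: Δφ = +0.00338°, Δλ = -0.00402°.
Converting to metres (1° lat = 111125 m, cos φ = 0.985792): observed ΔN = 375.6 m, observed ΔE = -440.4 m.
Subtracting the expected shift leaves a residual of 375.6 − (387.5) = -11.9 m north and -440.4 − (-462.4) = 22.0 m east.
Residual distance = √((-11.9)² + 22.0²) = 25.0 m.

25 m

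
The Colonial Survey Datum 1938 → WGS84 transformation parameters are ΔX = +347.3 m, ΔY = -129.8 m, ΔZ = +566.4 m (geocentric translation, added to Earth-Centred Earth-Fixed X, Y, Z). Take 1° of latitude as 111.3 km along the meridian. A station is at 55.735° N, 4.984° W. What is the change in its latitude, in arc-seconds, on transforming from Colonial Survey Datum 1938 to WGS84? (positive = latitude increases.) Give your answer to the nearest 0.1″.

Δφ = 0.8″

sin φ = 0.826442, cos φ = 0.563021, sin λ = -0.086878, cos λ = 0.996219.
North component: ΔN = −sin φ cos λ·ΔX − sin φ sin λ·ΔY + cos φ·ΔZ = −(0.826442)(0.996219)(347.3) − (0.826442)(-0.086878)(-129.8) + (0.563021)(566.4) = 23.64 m.
1° of latitude spans 111300 m, so Δφ = 23.64 / 111300 × 3600 = 0.765″.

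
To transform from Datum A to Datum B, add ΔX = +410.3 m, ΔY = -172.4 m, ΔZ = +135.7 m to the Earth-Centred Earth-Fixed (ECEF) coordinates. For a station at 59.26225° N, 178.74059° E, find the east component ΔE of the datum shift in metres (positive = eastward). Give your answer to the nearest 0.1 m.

At φ = 59.26225°, λ = 178.74059°: sin φ = 0.859516, cos φ = 0.511109, sin λ = 0.021979, cos λ = -0.999758.
ΔE = −sin λ·ΔX + cos λ·ΔY = −(0.021979)·(410.3) + (-0.999758)·(-172.4) = 163.34 m.

ΔE = 163.3 m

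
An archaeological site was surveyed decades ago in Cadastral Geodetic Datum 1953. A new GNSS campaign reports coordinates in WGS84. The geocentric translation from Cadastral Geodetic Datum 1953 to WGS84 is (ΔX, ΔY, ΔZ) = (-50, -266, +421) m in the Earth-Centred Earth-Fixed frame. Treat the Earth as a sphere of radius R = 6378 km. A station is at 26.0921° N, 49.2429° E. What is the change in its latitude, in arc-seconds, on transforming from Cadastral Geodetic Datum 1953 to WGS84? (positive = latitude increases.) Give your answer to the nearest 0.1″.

sin φ = 0.439815, cos φ = 0.898088, sin λ = 0.757484, cos λ = 0.652854.
North component: ΔN = −sin φ cos λ·ΔX − sin φ sin λ·ΔY + cos φ·ΔZ = −(0.439815)(0.652854)(-50) − (0.439815)(0.757484)(-266) + (0.898088)(421) = 481.07 m.
1° of latitude spans πR/180 = 111317 m, so Δφ = 481.07 / 111317 × 3600 = 15.558″.

Δφ = 15.6″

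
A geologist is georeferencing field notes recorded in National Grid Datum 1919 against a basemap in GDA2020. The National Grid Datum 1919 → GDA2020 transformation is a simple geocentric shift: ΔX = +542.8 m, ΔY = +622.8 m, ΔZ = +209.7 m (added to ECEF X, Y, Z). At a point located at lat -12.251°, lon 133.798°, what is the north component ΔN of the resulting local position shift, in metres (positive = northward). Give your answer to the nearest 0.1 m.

At φ = -12.251°, λ = 133.798°: sin φ = -0.212195, cos φ = 0.977227, sin λ = 0.721784, cos λ = -0.692118.
ΔN = −sin φ cos λ·ΔX − sin φ sin λ·ΔY + cos φ·ΔZ = −(-0.212195)(-0.692118)(542.8) − (-0.212195)(0.721784)(622.8) + (0.977227)(209.7) = 220.59 m.

ΔN = 220.6 m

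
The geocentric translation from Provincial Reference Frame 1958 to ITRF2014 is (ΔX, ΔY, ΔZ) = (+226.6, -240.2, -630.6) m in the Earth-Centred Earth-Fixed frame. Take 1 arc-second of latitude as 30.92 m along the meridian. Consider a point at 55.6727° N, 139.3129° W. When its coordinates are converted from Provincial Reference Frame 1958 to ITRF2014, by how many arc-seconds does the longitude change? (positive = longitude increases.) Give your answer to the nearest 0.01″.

sin φ = 0.825830, cos φ = 0.563920, sin λ = -0.651928, cos λ = -0.758281.
East component: ΔE = −sin λ·ΔX + cos λ·ΔY = −(-0.651928)(226.6) + (-0.758281)(-240.2) = 329.87 m.
1° of latitude spans 3600 × 30.92 = 111312 m; at latitude φ, 1° of longitude spans that × cos φ = 62771.0 m, so Δλ = 329.87 / 62771.0 × 3600 = 18.918″.

Δλ = 18.92″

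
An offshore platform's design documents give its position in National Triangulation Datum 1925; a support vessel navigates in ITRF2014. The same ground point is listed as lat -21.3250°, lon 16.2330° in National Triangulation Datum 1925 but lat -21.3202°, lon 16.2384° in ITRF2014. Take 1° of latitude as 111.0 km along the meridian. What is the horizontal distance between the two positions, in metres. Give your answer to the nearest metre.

Δφ = -21.3202° − -21.3250° = +0.0048°; Δλ = 16.2384° − 16.2330° = +0.0054°.
ΔN = Δφ × 111000 = 532.8 m; ΔE = Δλ × 111000 × cos(-21.3250°) = +0.0054 × 111000 × 0.931533 = 558.4 m.
Distance = √(ΔE² + ΔN²) = √(558.4² + 532.8²) = 771.8 m.

772 m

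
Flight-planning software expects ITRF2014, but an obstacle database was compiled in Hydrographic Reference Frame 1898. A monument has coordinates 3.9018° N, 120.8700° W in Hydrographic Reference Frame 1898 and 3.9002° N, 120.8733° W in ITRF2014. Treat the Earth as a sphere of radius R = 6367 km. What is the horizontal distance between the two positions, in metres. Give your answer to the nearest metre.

Δφ = 3.9002° − 3.9018° = -0.0016°; Δλ = -120.8733° − -120.8700° = -0.0033°.
1° along a meridian = πR/180 = 111125 m.
ΔN = Δφ × 111125 = -177.8 m; ΔE = Δλ × 111125 × cos(3.9018°) = -0.0033 × 111125 × 0.997682 = -365.9 m.
Distance = √(ΔE² + ΔN²) = √((-365.9)² + (-177.8)²) = 406.8 m.

407 m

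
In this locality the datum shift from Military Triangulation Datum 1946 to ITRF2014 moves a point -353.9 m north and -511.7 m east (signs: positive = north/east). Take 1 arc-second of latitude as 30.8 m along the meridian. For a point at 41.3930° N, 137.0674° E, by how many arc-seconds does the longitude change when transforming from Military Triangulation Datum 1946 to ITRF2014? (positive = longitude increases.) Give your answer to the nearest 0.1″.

Δλ = -22.1″

At latitude 41.3930°, cos φ = 0.750192.
1″ of longitude at this latitude = 30.80 × cos φ = 23.1059 m, so Δλ = -511.7 / 23.1059 = -22.146″.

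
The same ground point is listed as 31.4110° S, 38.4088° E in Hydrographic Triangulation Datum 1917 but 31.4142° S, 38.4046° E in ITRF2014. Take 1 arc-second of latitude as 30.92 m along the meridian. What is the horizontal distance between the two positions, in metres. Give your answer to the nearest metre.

535 m

Δφ = -31.4142° − -31.4110° = -0.0032°; Δλ = 38.4046° − 38.4088° = -0.0042°.
1° of latitude = 3600 × 30.92 = 111312 m.
ΔN = Δφ × 111312 = -356.2 m; ΔE = Δλ × 111312 × cos(-31.4110°) = -0.0042 × 111312 × 0.853451 = -399.0 m.
Distance = √(ΔE² + ΔN²) = √((-399.0)² + (-356.2)²) = 534.9 m.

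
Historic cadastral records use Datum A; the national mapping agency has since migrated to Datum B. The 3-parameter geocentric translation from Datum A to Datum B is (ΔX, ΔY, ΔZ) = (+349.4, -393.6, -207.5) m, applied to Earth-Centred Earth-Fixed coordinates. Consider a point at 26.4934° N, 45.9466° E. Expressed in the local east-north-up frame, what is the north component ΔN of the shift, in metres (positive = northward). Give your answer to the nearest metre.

The local north axis is (−sin φ cos λ, −sin φ sin λ, cos φ), giving ΔN = -108.378 + 126.190 − 185.710 = -167.90 m.

ΔN = -168 m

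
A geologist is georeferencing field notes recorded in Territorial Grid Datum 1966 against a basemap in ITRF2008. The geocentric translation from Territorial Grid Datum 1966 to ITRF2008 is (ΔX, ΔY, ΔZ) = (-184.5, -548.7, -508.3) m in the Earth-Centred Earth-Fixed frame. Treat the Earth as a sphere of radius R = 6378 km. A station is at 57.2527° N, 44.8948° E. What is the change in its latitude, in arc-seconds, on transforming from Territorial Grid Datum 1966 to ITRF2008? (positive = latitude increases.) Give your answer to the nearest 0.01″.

sin φ = 0.841065, cos φ = 0.540935, sin λ = 0.705807, cos λ = 0.708404.
North component: ΔN = −sin φ cos λ·ΔX − sin φ sin λ·ΔY + cos φ·ΔZ = −(0.841065)(0.708404)(-184.5) − (0.841065)(0.705807)(-548.7) + (0.540935)(-508.3) = 160.69 m.
1° of latitude spans πR/180 = 111317 m, so Δφ = 160.69 / 111317 × 3600 = 5.197″.

Δφ = 5.20″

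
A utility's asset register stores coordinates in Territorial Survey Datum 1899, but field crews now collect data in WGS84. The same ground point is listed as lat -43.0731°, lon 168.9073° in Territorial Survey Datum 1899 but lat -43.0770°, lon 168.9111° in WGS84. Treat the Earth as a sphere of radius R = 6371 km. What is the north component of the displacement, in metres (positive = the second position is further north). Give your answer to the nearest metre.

Δφ = -43.0770° − -43.0731° = -0.0039°; Δλ = 168.9111° − 168.9073° = +0.0038°.
1° along a meridian = πR/180 = 111195 m.
ΔN = Δφ × 111195 = -433.7 m; ΔE = Δλ × 111195 × cos(-43.0731°) = +0.0038 × 111195 × 0.730483 = 308.7 m.

ΔN = -434 m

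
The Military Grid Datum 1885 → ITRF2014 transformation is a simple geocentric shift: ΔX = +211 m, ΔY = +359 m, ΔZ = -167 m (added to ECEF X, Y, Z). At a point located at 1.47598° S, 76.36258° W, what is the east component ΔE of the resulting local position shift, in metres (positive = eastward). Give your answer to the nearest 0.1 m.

ΔE = 289.7 m

At φ = -1.47598°, λ = -76.36258°: sin φ = -0.025758, cos φ = 0.999668, sin λ = -0.971807, cos λ = 0.235777.
ΔE = −sin λ·ΔX + cos λ·ΔY = −(-0.971807)·(211) + (0.235777)·(359) = 289.70 m.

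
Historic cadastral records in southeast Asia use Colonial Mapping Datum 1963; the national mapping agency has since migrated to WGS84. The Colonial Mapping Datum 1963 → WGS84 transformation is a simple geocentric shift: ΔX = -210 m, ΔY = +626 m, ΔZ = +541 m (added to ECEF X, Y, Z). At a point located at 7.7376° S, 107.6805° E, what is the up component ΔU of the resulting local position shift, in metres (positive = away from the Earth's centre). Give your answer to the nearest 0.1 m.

The local up (radial) axis is (cos φ cos λ, cos φ sin λ, sin φ), giving ΔU = 63.198 + 591.000 − 72.838 = 581.36 m.

ΔU = 581.4 m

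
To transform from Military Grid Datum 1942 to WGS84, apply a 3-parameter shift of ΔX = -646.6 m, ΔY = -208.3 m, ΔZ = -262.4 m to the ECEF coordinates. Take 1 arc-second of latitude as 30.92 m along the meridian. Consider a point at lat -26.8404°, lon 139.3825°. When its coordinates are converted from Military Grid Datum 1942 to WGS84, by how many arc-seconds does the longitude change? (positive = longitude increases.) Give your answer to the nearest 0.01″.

sin φ = -0.451507, cos φ = 0.892268, sin λ = 0.651006, cos λ = -0.759073.
East component: ΔE = −sin λ·ΔX + cos λ·ΔY = −(0.651006)(-646.6) + (-0.759073)(-208.3) = 579.06 m.
1° of latitude spans 3600 × 30.92 = 111312 m; at latitude φ, 1° of longitude spans that × cos φ = 99320.1 m, so Δλ = 579.06 / 99320.1 × 3600 = 20.989″.

Δλ = 20.99″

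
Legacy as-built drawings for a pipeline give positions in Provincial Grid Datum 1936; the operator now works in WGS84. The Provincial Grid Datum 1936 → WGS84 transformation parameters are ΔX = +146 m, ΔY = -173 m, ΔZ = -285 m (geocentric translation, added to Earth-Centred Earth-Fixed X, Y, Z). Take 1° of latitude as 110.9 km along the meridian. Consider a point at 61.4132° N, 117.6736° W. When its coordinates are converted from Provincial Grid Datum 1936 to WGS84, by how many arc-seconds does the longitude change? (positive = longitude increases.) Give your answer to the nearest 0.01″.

Δλ = 14.22″

sin φ = 0.878093, cos φ = 0.478490, sin λ = -0.885608, cos λ = -0.464434.
East component: ΔE = −sin λ·ΔX + cos λ·ΔY = −(-0.885608)(146) + (-0.464434)(-173) = 209.65 m.
1° of latitude spans 110900 m; at latitude φ, 1° of longitude spans that × cos φ = 53064.5 m, so Δλ = 209.65 / 53064.5 × 3600 = 14.223″.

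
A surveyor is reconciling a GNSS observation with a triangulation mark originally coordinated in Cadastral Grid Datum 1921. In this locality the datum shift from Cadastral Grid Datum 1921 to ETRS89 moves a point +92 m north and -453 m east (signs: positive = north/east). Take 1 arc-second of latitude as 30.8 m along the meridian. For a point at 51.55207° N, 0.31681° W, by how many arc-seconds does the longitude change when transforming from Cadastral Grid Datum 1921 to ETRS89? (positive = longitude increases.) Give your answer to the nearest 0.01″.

At latitude 51.55207°, cos φ = 0.621803.
1″ of longitude at this latitude = 30.80 × cos φ = 19.1515 m, so Δλ = -453.0 / 19.1515 = -23.653″.

Δλ = -23.65″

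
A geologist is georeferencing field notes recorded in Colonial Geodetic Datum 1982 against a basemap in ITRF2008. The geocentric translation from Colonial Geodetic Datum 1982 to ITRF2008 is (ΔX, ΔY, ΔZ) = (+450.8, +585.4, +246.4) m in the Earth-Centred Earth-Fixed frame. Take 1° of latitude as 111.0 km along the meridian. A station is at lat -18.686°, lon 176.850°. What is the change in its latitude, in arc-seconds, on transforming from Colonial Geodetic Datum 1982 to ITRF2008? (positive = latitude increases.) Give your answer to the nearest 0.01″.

sin φ = -0.320382, cos φ = 0.947289, sin λ = 0.054950, cos λ = -0.998489.
North component: ΔN = −sin φ cos λ·ΔX − sin φ sin λ·ΔY + cos φ·ΔZ = −(-0.320382)(-0.998489)(450.8) − (-0.320382)(0.054950)(585.4) + (0.947289)(246.4) = 99.51 m.
1° of latitude spans 111000 m, so Δφ = 99.51 / 111000 × 3600 = 3.227″.

Δφ = 3.23″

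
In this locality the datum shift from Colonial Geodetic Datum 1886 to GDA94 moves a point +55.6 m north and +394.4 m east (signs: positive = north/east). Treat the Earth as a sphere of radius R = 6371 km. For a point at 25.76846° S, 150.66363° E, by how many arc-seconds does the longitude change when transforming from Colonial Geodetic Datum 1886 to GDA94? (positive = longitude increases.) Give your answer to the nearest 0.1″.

Δλ = 14.2″

At latitude -25.76846°, cos φ = 0.900558.
One radian of longitude at latitude φ spans R cos φ, so Δλ = ΔE / (R cos φ) = 394.4 / (6371000 × 0.900558) = 6.8741e-05 rad = 14.179″.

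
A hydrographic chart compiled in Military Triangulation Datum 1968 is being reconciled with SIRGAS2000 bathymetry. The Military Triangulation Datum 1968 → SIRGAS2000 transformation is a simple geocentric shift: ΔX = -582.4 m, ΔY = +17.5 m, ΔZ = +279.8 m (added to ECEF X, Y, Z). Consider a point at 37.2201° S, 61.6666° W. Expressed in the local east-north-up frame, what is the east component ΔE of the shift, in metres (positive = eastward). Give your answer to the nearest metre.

At φ = -37.2201°, λ = -61.6666°: sin φ = -0.604879, cos φ = 0.796318, sin λ = -0.880201, cos λ = 0.474601.
ΔE = −sin λ·ΔX + cos λ·ΔY = −(-0.880201)·(-582.4) + (0.474601)·(17.5) = -504.32 m.

ΔE = -504 m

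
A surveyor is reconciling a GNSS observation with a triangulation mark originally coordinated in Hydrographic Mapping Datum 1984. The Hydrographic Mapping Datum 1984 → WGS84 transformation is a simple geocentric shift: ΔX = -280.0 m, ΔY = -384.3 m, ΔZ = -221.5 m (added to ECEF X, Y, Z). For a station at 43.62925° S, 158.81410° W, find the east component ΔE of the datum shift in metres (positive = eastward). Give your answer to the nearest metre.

ΔE = 257 m

At φ = -43.62925°, λ = -158.81410°: sin φ = -0.689989, cos φ = 0.723820, sin λ = -0.361395, cos λ = -0.932413.
ΔE = −sin λ·ΔX + cos λ·ΔY = −(-0.361395)·(-280.0) + (-0.932413)·(-384.3) = 257.14 m.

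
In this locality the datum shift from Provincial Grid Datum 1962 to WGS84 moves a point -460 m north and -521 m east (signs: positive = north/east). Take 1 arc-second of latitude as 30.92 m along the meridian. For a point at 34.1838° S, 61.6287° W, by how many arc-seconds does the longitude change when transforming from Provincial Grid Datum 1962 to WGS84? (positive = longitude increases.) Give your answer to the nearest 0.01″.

At latitude -34.1838°, cos φ = 0.827239.
1″ of longitude at this latitude = 30.92 × cos φ = 25.5782 m, so Δλ = -521.0 / 25.5782 = -20.369″.

Δλ = -20.37″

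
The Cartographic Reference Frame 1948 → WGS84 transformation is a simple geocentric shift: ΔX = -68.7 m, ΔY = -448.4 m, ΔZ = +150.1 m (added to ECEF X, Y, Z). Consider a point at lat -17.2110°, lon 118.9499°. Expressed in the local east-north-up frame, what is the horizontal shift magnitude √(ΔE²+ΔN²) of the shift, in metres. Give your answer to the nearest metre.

280 m

At φ = -17.2110°, λ = 118.9499°: sin φ = -0.295891, cos φ = 0.955222, sin λ = 0.875043, cos λ = -0.484045.
ΔE = −sin λ·ΔX + cos λ·ΔY = −(0.875043)·(-68.7) + (-0.484045)·(-448.4) = 277.16 m.
ΔN = −sin φ cos λ·ΔX − sin φ sin λ·ΔY + cos φ·ΔZ = −(-0.295891)(-0.484045)(-68.7) − (-0.295891)(0.875043)(-448.4) + (0.955222)(150.1) = 37.12 m.
Horizontal magnitude = √(ΔE² + ΔN²) = √(277.16² + 37.12²) = 279.64 m.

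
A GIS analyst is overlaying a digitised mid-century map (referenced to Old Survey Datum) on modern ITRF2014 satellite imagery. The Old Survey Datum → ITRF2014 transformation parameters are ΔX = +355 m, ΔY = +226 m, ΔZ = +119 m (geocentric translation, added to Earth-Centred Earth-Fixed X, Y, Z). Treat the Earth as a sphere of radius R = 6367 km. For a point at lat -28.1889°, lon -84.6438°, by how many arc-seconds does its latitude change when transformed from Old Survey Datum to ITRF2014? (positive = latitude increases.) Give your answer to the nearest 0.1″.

Δφ = 0.5″

sin φ = -0.472380, cos φ = 0.881395, sin λ = -0.995634, cos λ = 0.093347.
North component: ΔN = −sin φ cos λ·ΔX − sin φ sin λ·ΔY + cos φ·ΔZ = −(-0.472380)(0.093347)(355) − (-0.472380)(-0.995634)(226) + (0.881395)(119) = 14.25 m.
1° of latitude spans πR/180 = 111125 m, so Δφ = 14.25 / 111125 × 3600 = 0.462″.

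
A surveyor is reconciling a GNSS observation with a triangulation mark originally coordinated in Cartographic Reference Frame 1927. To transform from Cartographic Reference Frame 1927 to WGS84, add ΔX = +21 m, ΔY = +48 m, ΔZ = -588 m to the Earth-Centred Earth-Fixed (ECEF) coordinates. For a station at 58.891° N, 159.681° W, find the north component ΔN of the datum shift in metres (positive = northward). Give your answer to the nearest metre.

At φ = 58.891°, λ = -159.681°: sin φ = 0.856186, cos φ = 0.516668, sin λ = -0.347247, cos λ = -0.937774.
ΔN = −sin φ cos λ·ΔX − sin φ sin λ·ΔY + cos φ·ΔZ = −(0.856186)(-0.937774)(21) − (0.856186)(-0.347247)(48) + (0.516668)(-588) = -272.67 m.

ΔN = -273 m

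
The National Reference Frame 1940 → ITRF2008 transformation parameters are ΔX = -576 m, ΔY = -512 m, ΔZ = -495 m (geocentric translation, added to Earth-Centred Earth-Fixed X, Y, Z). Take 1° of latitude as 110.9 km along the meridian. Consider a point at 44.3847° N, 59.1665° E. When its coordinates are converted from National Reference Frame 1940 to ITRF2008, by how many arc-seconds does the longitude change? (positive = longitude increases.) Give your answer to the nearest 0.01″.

Δλ = 10.55″

sin φ = 0.699473, cos φ = 0.714659, sin λ = 0.858660, cos λ = 0.512545.
East component: ΔE = −sin λ·ΔX + cos λ·ΔY = −(0.858660)(-576) + (0.512545)(-512) = 232.17 m.
1° of latitude spans 110900 m; at latitude φ, 1° of longitude spans that × cos φ = 79255.7 m, so Δλ = 232.17 / 79255.7 × 3600 = 10.546″.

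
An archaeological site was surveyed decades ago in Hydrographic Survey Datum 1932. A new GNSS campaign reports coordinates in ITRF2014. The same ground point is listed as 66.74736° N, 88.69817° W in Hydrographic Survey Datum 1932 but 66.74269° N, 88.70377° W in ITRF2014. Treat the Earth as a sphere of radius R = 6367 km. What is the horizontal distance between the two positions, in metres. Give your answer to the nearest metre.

574 m

Δφ = 66.74269° − 66.74736° = -0.00467°; Δλ = -88.70377° − -88.69817° = -0.00560°.
1° along a meridian = πR/180 = 111125 m.
ΔN = Δφ × 111125 = -519.0 m; ΔE = Δλ × 111125 × cos(66.74736°) = -0.00560 × 111125 × 0.394786 = -245.7 m.
Distance = √(ΔE² + ΔN²) = √((-245.7)² + (-519.0)²) = 574.2 m.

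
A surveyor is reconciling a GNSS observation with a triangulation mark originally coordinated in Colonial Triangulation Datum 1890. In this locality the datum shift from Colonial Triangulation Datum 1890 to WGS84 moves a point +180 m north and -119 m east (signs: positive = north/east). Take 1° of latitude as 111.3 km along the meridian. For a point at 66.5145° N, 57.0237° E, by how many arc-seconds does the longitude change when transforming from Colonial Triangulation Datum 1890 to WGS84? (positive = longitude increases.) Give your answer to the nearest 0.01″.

Δλ = -9.66″

At latitude 66.5145°, cos φ = 0.398517.
1° of longitude at this latitude = 111.3 × cos φ = 44.35 km, so Δλ = -119.0 / 44354.9 = -0.0026829° = -9.658″.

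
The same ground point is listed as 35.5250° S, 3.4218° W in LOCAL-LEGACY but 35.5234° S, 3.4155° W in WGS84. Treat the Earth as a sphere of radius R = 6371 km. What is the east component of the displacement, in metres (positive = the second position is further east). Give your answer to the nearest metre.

Δφ = -35.5234° − -35.5250° = +0.0016°; Δλ = -3.4155° − -3.4218° = +0.0063°.
1° along a meridian = πR/180 = 111195 m.
ΔN = Δφ × 111195 = 177.9 m; ΔE = Δλ × 111195 × cos(-35.5250°) = +0.0063 × 111195 × 0.813862 = 570.1 m.

ΔE = 570 m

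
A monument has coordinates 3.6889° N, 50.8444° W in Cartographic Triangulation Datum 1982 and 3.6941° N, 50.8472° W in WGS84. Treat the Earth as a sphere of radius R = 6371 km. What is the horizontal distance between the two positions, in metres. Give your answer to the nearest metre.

656 m

Δφ = 3.6941° − 3.6889° = +0.0052°; Δλ = -50.8472° − -50.8444° = -0.0028°.
1° along a meridian = πR/180 = 111195 m.
ΔN = Δφ × 111195 = 578.2 m; ΔE = Δλ × 111195 × cos(3.6889°) = -0.0028 × 111195 × 0.997928 = -310.7 m.
Distance = √(ΔE² + ΔN²) = √((-310.7)² + 578.2²) = 656.4 m.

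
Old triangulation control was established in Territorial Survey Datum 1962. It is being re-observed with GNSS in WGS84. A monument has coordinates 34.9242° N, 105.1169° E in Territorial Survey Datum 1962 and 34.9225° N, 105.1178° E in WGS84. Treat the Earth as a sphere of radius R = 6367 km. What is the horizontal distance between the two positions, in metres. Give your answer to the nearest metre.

206 m

Δφ = 34.9225° − 34.9242° = -0.0017°; Δλ = 105.1178° − 105.1169° = +0.0009°.
1° along a meridian = πR/180 = 111125 m.
ΔN = Δφ × 111125 = -188.9 m; ΔE = Δλ × 111125 × cos(34.9242°) = +0.0009 × 111125 × 0.819910 = 82.0 m.
Distance = √(ΔE² + ΔN²) = √(82.0² + (-188.9)²) = 205.9 m.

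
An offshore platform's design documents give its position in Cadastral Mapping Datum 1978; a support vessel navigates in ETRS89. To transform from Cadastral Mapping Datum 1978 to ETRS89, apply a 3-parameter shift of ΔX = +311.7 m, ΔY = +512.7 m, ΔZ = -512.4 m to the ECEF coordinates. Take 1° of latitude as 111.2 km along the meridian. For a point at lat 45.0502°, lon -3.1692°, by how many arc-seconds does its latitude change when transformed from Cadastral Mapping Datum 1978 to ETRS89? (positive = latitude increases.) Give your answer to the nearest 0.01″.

sin φ = 0.707726, cos φ = 0.706487, sin λ = -0.055285, cos λ = 0.998471.
North component: ΔN = −sin φ cos λ·ΔX − sin φ sin λ·ΔY + cos φ·ΔZ = −(0.707726)(0.998471)(311.7) − (0.707726)(-0.055285)(512.7) + (0.706487)(-512.4) = -562.20 m.
1° of latitude spans 111200 m, so Δφ = -562.20 / 111200 × 3600 = -18.201″.

Δφ = -18.20″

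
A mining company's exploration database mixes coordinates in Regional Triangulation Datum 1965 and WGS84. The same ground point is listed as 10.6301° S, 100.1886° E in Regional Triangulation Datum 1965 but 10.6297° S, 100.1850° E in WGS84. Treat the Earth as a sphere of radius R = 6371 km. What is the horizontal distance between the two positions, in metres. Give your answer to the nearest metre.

Δφ = -10.6297° − -10.6301° = +0.0004°; Δλ = 100.1850° − 100.1886° = -0.0036°.
1° along a meridian = πR/180 = 111195 m.
ΔN = Δφ × 111195 = 44.5 m; ΔE = Δλ × 111195 × cos(-10.6301°) = -0.0036 × 111195 × 0.982839 = -393.4 m.
Distance = √(ΔE² + ΔN²) = √((-393.4)² + 44.5²) = 395.9 m.

396 m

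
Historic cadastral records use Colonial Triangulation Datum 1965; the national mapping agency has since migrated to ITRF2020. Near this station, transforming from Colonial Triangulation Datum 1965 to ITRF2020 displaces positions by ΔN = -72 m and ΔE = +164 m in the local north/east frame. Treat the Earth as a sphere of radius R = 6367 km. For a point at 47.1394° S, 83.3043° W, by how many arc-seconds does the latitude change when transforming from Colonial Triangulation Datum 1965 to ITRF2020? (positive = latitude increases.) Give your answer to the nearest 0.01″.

Δφ = -2.33″

On a sphere of radius R, 1 rad of latitude = R, so Δφ = ΔN / R = -72.0 / 6367000 = -1.1308e-05 rad = -2.333″.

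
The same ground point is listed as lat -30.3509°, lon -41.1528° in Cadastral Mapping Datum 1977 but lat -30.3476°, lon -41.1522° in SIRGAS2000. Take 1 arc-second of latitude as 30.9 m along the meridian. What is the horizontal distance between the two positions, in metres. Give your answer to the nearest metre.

Δφ = -30.3476° − -30.3509° = +0.0033°; Δλ = -41.1522° − -41.1528° = +0.0006°.
1° of latitude = 3600 × 30.90 = 111240 m.
ΔN = Δφ × 111240 = 367.1 m; ΔE = Δλ × 111240 × cos(-30.3509°) = +0.0006 × 111240 × 0.862947 = 57.6 m.
Distance = √(ΔE² + ΔN²) = √(57.6² + 367.1²) = 371.6 m.

372 m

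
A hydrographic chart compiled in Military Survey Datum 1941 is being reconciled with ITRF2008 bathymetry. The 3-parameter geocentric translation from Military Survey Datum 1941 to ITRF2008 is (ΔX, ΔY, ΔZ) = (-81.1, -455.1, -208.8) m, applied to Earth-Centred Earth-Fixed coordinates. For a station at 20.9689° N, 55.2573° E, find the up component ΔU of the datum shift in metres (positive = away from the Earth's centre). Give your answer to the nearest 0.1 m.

ΔU = -467.1 m

The local up (radial) axis is (cos φ cos λ, cos φ sin λ, sin φ), giving ΔU = -43.157 − 349.199 − 74.721 = -467.08 m.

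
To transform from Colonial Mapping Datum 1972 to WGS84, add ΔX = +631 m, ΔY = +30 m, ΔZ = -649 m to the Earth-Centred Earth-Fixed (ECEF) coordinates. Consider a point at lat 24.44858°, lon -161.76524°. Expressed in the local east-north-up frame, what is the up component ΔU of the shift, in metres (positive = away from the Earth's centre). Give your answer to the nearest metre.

At φ = 24.44858°, λ = -161.76524°: sin φ = 0.413876, cos φ = 0.910333, sin λ = -0.312911, cos λ = -0.949782.
ΔU = cos φ cos λ·ΔX + cos φ sin λ·ΔY + sin φ·ΔZ = (0.910333)(-0.949782)(631) + (0.910333)(-0.312911)(30) + (0.413876)(-649) = -822.73 m.

ΔU = -823 m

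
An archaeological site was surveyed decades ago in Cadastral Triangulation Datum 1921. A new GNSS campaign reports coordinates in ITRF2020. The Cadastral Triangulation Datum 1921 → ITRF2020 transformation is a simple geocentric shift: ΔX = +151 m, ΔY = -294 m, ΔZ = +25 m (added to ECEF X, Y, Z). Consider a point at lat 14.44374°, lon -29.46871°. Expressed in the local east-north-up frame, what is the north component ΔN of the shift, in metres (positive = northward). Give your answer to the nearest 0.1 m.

The local north axis is (−sin φ cos λ, −sin φ sin λ, cos φ), giving ΔN = -32.791 − 36.076 + 24.210 = -44.66 m.

ΔN = -44.7 m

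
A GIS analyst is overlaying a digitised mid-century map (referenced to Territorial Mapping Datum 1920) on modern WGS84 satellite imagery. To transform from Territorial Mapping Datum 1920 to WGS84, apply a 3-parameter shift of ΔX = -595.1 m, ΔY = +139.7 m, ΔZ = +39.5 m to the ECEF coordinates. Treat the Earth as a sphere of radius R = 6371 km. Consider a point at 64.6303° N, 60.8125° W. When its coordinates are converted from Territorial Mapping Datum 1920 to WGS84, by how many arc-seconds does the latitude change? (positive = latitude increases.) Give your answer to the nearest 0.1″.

Δφ = 12.6″

sin φ = 0.903562, cos φ = 0.428457, sin λ = -0.873028, cos λ = 0.487669.
North component: ΔN = −sin φ cos λ·ΔX − sin φ sin λ·ΔY + cos φ·ΔZ = −(0.903562)(0.487669)(-595.1) − (0.903562)(-0.873028)(139.7) + (0.428457)(39.5) = 389.35 m.
1° of latitude spans πR/180 = 111195 m, so Δφ = 389.35 / 111195 × 3600 = 12.605″.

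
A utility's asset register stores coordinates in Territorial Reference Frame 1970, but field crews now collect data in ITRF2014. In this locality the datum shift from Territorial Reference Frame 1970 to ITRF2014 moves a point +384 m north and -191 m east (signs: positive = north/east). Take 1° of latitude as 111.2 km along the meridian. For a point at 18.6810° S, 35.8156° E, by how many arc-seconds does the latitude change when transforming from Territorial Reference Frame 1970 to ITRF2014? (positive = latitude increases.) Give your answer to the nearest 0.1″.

1° of latitude = 111.2 km, so Δφ = 384.0 / 111200 = 0.0034532° = 12.432″.

Δφ = 12.4″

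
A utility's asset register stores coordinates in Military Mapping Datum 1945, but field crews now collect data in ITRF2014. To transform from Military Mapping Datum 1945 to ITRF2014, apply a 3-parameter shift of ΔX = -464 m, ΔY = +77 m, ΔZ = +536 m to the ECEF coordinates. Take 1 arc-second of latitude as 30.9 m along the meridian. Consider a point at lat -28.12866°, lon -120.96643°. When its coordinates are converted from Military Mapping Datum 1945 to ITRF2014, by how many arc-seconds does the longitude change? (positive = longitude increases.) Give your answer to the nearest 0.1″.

Δλ = -16.1″

sin φ = -0.471453, cos φ = 0.881891, sin λ = -0.857469, cos λ = -0.514536.
East component: ΔE = −sin λ·ΔX + cos λ·ΔY = −(-0.857469)(-464) + (-0.514536)(77) = -437.48 m.
1° of latitude spans 3600 × 30.90 = 111240 m; at latitude φ, 1° of longitude spans that × cos φ = 98101.6 m, so Δλ = -437.48 / 98101.6 × 3600 = -16.054″.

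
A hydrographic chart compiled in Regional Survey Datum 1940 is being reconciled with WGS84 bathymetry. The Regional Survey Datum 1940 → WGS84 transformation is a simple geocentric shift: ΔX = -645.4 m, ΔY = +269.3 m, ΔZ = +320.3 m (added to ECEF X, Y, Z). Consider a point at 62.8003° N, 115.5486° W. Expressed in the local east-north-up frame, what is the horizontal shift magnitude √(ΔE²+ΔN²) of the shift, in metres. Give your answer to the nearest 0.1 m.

The local east axis at (φ, λ) is (−sin λ, cos λ, 0), so ΔE = −sin(-115.5486°)·(-645.4) + cos(-115.5486°)·269.3 = -698.44 m.
The local north axis is (−sin φ cos λ, −sin φ sin λ, cos φ), giving ΔN = -247.566 + 216.100 + 146.407 = 114.94 m.
Horizontal magnitude = √(ΔE² + ΔN²) = √((-698.44)² + 114.94²) = 707.83 m.

707.8 m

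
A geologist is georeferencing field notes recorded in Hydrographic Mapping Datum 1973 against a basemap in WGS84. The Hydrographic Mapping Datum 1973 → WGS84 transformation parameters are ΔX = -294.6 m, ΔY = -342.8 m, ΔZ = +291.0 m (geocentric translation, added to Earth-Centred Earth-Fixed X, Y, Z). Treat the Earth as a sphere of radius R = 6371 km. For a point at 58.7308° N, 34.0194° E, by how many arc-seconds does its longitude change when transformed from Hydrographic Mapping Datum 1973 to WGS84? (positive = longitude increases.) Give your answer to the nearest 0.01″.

Δλ = -7.44″

sin φ = 0.854738, cos φ = 0.519060, sin λ = 0.559474, cos λ = 0.828848.
East component: ΔE = −sin λ·ΔX + cos λ·ΔY = −(0.559474)(-294.6) + (0.828848)(-342.8) = -119.31 m.
1° of latitude spans πR/180 = 111195 m; at latitude φ, 1° of longitude spans that × cos φ = 57716.8 m, so Δλ = -119.31 / 57716.8 × 3600 = -7.442″.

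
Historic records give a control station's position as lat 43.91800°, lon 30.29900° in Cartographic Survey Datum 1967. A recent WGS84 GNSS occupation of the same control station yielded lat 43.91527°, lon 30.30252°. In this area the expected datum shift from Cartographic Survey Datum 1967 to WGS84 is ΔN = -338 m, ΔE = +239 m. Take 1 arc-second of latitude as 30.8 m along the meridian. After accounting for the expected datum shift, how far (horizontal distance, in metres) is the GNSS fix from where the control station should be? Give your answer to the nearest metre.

Observed coordinate differences: Δφ = -0.00273°, Δλ = +0.00352°.
Converting to metres (1° lat = 110880 m, cos φ = 0.720333): observed ΔN = -302.7 m, observed ΔE = 281.1 m.
Subtracting the expected shift leaves a residual of -302.7 − (-338) = 35.3 m north and 281.1 − (239) = 42.1 m east.
Residual distance = √(35.3² + 42.1²) = 55.0 m.

55 m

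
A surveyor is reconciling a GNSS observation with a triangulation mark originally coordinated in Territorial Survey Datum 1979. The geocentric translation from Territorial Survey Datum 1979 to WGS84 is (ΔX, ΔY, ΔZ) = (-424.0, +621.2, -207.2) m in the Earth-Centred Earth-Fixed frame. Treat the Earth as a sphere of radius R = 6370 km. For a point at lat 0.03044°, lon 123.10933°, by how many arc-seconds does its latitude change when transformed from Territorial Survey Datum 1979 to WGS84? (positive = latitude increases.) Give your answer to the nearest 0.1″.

sin φ = 0.000531, cos φ = 1.000000, sin λ = 0.837630, cos λ = -0.546238.
North component: ΔN = −sin φ cos λ·ΔX − sin φ sin λ·ΔY + cos φ·ΔZ = −(0.000531)(-0.546238)(-424.0) − (0.000531)(0.837630)(621.2) + (1.000000)(-207.2) = -207.60 m.
1° of latitude spans πR/180 = 111177 m, so Δφ = -207.60 / 111177 × 3600 = -6.722″.

Δφ = -6.7″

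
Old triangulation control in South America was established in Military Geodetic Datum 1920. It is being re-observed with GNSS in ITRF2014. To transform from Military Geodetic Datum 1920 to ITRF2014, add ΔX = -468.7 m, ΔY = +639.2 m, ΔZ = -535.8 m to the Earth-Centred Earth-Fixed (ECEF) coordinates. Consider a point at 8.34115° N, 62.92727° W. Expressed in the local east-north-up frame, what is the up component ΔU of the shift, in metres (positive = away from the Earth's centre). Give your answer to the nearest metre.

The local up (radial) axis is (cos φ cos λ, cos φ sin λ, sin φ), giving ΔU = -211.059 − 563.142 − 77.727 = -851.93 m.

ΔU = -852 m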